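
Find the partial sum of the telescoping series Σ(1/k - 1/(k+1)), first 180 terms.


Telescoping: adjacent terms cancel.
= 1/1 - 1/181
= 1 - 1/181 = 180/181

Sum = 180/181


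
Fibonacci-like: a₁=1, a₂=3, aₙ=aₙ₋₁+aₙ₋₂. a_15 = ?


Computing iteratively: 1, 3, 4, 7, 11, 18, 29, 47, 76, 123, 199, 322, ...
a_15 = 1364

a_15 = 1364


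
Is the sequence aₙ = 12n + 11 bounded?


aₙ = 12n + 11 → as n→∞, aₙ→∞
No finite upper bound exists
The sequence is UNBOUNDED

Unbounded (aₙ → ∞ as n → ∞)


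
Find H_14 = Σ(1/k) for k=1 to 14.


H_14 = 1/1 + 1/2 + 1/3 + ... + 1/14
= 1171733/360360
≈ 3.2516

H_14 = 1171733/360360 ≈ 3.2516


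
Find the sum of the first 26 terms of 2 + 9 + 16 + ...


aₙ = 2 + (26-1)×7 = 177
Sₙ = n(a₁+aₙ)/2 = 26×(2+177)/2
= 26×179/2 = 2327

S_26 = 2327


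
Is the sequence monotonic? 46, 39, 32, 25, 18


Differences: -7, -7, -7, -7
All differences < 0 → strictly DECREASING

Monotonically decreasing


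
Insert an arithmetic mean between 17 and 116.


AM = (17 + 116)/2 = 133/2 = 66.5

AM = 66.5


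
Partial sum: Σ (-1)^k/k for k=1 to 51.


S = -1 + 1/2 - 1/3 + 1/4 - 1/5 + 1/6 - 1/7 + 1/8 ± ...
= -0.7029
(Full series converges to -ln(2) ≈ -0.6931)

S_51 = -0.7029


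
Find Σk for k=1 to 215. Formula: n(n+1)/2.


n(n+1)/2 = 215×216/2 = 46440/2 = 23220

Σk = 23220


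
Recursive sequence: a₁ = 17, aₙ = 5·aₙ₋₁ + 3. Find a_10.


Computing step by step:
a_1 = 17
a_2 = 88
a_3 = 443
a_4 = 2218
a_5 = 11093
a_6 = 55468
a_7 = 277343
a_8 = 1386718
a_9 = 6933593
a_10 = 34667968


a_10 = 34667968


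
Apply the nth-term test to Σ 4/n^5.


lim(n→∞) 4/n^5 = 0
lim aₙ = 0 → nth-term test is INCONCLUSIVE
(Need other tests; this is actually a convergent p-series with p=5 > 1)

Inconclusive (lim aₙ = 0; need another test)


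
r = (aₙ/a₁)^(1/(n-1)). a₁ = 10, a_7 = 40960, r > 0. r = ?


r^(n-1) = aₙ/a₁
r^6 = 40960/10 = 4096
r = 4096^(1/6)
= ±4; taking r > 0 gives r = 4

r = 4


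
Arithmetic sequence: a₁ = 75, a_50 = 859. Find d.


d = (aₙ - a₁)/(n-1)
= (859 - 75)/(50-1)
= 784/49 = 16

d = 16


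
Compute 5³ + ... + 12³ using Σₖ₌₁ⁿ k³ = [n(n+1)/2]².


Σₖ₌5^12 k³ = [12·13/2]² − [4·5/2]²
= 6084 − 100 = 5984

Σk³ = 5984


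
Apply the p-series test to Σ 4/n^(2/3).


p-series test: Σ c/n^p converges if p > 1, diverges if p ≤ 1 (constant c > 0 doesn't affect convergence).
p = 2/3
2/3 ≤ 1 → DIVERGES

Diverges (p = 2/3 ≤ 1)


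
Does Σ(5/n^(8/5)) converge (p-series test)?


p-series test: Σ c/n^p converges if p > 1, diverges if p ≤ 1 (constant c > 0 doesn't affect convergence).
p = 8/5
8/5 > 1 → CONVERGES

Converges (p = 8/5 > 1)


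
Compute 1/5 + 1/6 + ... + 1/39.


Σₖ₌5^39 1/k = 1/5 + 1/6 + 1/7 + ... + 1/39
= 1054116518590033/485721041551200
≈ 2.1702

Sum = 1054116518590033/485721041551200 ≈ 2.1702


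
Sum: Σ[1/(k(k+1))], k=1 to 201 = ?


1/(k(k+1)) = 1/k - 1/(k+1) (partial fractions)
Telescoping: Σ = 1 - 1/202 = 201/202

Sum = 201/202


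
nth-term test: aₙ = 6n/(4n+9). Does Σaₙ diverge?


lim(n→∞) 6n/(4n+9) = 6/4 = 3/2  (divide numerator and denominator by n)
lim aₙ = 3/2 ≠ 0 → series DIVERGES

Diverges (lim aₙ = 3/2 ≠ 0)


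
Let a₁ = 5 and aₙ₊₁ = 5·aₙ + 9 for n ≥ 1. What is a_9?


Computing step by step:
a_1 = 5
a_2 = 34
a_3 = 179
a_4 = 904
a_5 = 4529
a_6 = 22654
a_7 = 113279
a_8 = 566404
a_9 = 2832029


a_9 = 2832029


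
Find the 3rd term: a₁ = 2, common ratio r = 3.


aₙ = a₁·r^(n-1)
= 2×3^2
= 2×9
= 18

a_3 = 18


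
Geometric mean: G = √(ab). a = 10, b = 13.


GM = √(10×13) = √130 = 11.4018

GM = 11.4018


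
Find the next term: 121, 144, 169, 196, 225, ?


Pattern: perfect squares: n²
Terms: 121, 144, 169, 196, 225
Next term = 256

Next term = 256


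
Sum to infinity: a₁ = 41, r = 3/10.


S∞ = a₁/(1-r) = 41/(1 - 3/10)
= 41/(7/10)
= 410/7

S∞ = 410/7


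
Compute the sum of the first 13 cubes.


n(n+1)/2 = 13×14/2 = 91
Σk³ = 91² = 8281

Σk³ = 8281


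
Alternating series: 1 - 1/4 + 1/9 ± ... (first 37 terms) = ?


S = 1 - 1/4 + 1/9 - 1/16 + 1/25 - 1/36 + 1/49 - 1/64 ± ...
= 0.8228
(Full series converges to +π²/12 ≈ +0.8225)

S_37 = 0.8228


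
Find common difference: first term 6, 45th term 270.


d = (aₙ - a₁)/(n-1)
= (270 - 6)/(45-1)
= 264/44 = 6

d = 6


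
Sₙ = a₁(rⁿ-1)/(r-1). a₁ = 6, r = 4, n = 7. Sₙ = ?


Sₙ = 6×(4^7 - 1)/(4 - 1)
= 6×(16384 - 1)/3
= 6×16383/3
= 32766

S_7 = 32766


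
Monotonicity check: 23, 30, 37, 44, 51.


Differences: 7, 7, 7, 7
All differences > 0 → strictly INCREASING

Monotonically increasing


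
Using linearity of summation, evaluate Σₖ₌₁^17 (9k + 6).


Σ(9k+6) = 9·Σk + 6·n
= 9·153 + 6·17
= 1377 + 102 = 1479

Σ = 1479


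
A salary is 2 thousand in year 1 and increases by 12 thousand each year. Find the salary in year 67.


aₙ = a₁ + (n-1)d
= 2 + (67-1)×12
= 2 + 792
= 794

a_67 = 794


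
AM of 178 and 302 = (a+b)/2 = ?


AM = (178 + 302)/2 = 480/2 = 240

AM = 240


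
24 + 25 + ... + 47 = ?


Σₖ₌24^47 k = Σₖ₌₁^47 k − Σₖ₌₁^23 k
= 47·48/2 − 23·24/2
= 1128 − 276 = 852

Σk = 852


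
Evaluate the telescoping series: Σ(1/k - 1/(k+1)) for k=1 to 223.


Telescoping: adjacent terms cancel.
= 1/1 - 1/224
= 1 - 1/224 = 223/224

Sum = 223/224


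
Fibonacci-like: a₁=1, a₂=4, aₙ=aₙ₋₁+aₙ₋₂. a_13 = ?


Computing iteratively: 1, 4, 5, 9, 14, 23, 37, 60, 97, 157, 254, 411, ...
a_13 = 665

a_13 = 665


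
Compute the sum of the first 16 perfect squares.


n = 16
n(n+1)(2n+1)/6 = 16×17×33/6
= 8976/6 = 1496

Σk² = 1496


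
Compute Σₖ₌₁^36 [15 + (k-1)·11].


aₙ = 15 + (36-1)×11 = 400
Sₙ = n(a₁+aₙ)/2 = 36×(15+400)/2
= 36×415/2 = 7470

S_36 = 7470


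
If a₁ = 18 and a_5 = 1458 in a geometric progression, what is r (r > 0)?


r^(n-1) = aₙ/a₁
r^4 = 1458/18 = 81
r = 81^(1/4)
= ±3; taking r > 0 gives r = 3

r = 3


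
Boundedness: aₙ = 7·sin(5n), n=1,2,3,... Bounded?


For all n, -1 ≤ sin(5n) ≤ 1, so -7 ≤ 7·sin(5n) ≤ 7
Lower bound: -7, Upper bound: 7
The sequence IS bounded

Bounded (-7 ≤ aₙ ≤ 7)


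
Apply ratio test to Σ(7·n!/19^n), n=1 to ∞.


aₙ = 7·n!/19^n
a_{n+1}/aₙ = (n+1)!/19^(n+1) × 19^n/n!  (constant 7 cancels)
= (n+1)/19
L = lim(n→∞) (n+1)/19 = ∞
L > 1 → series DIVERGES

Diverges (ratio test: L = ∞ > 1)


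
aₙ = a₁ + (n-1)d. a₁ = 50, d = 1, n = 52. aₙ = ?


aₙ = a₁ + (n-1)d
= 50 + (52-1)×1
= 50 + 51
= 101

a_52 = 101


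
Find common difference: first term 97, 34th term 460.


d = (aₙ - a₁)/(n-1)
= (460 - 97)/(34-1)
= 363/33 = 11

d = 11


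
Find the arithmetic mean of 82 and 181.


AM = (82 + 181)/2 = 263/2 = 131.5

AM = 131.5


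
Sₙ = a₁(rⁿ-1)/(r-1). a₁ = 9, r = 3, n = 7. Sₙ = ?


Sₙ = 9×(3^7 - 1)/(3 - 1)
= 9×(2187 - 1)/2
= 9×2186/2
= 9837

S_7 = 9837


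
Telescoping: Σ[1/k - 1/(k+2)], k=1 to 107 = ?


Telescoping with gap 2: two head and two tail terms survive.
= (1 + 1/2) - (1/108 + 1/109)
= 3/2 - 1/108 - 1/109 = 17441/11772

Sum = 17441/11772


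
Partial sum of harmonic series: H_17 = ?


H_17 = 1/1 + 1/2 + 1/3 + ... + 1/17
= 42142223/12252240
≈ 3.4396

H_17 = 42142223/12252240 ≈ 3.4396


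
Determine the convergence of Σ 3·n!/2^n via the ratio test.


aₙ = 3·n!/2^n
a_{n+1}/aₙ = (n+1)!/2^(n+1) × 2^n/n!  (constant 3 cancels)
= (n+1)/2
L = lim(n→∞) (n+1)/2 = ∞
L > 1 → series DIVERGES

Diverges (ratio test: L = ∞ > 1)


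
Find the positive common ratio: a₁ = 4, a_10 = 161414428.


r^(n-1) = aₙ/a₁
r^9 = 161414428/4 = 40353607
r = 40353607^(1/9)
= 7

r = 7


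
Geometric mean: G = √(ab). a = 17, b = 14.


GM = √(17×14) = √238 = 15.4272

GM = 15.4272


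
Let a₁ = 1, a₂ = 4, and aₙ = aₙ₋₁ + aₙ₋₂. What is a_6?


Computing iteratively: 1, 4, 5, 9, 14, 23
a_6 = 23

a_6 = 23


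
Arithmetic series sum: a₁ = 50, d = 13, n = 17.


aₙ = 50 + (17-1)×13 = 258
Sₙ = n(a₁+aₙ)/2 = 17×(50+258)/2
= 17×308/2 = 2618

S_17 = 2618


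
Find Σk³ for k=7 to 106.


Σₖ₌7^106 k³ = [106·107/2]² − [6·7/2]²
= 32160241 − 441 = 32159800

Σk³ = 32159800


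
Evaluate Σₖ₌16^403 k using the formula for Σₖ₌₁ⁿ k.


Σₖ₌16^403 k = Σₖ₌₁^403 k − Σₖ₌₁^15 k
= 403·404/2 − 15·16/2
= 81406 − 120 = 81286

Σk = 81286


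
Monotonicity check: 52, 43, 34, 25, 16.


Differences: -9, -9, -9, -9
All differences < 0 → strictly DECREASING

Monotonically decreasing


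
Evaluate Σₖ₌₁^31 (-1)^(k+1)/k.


S = 1 - 1/2 + 1/3 - 1/4 + 1/5 - 1/6 + 1/7 - 1/8 ± ...
= 0.709
(Full series converges to +ln(2) ≈ +0.6931)

S_31 = 0.709


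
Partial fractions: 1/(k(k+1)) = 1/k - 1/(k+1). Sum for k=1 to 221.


1/(k(k+1)) = 1/k - 1/(k+1) (partial fractions)
Telescoping: Σ = 1 - 1/222 = 221/222

Sum = 221/222


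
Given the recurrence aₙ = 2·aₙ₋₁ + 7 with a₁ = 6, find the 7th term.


Computing step by step:
a_1 = 6
a_2 = 19
a_3 = 45
a_4 = 97
a_5 = 201
a_6 = 409
a_7 = 825


a_7 = 825


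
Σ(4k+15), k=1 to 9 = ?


Σ(4k+15) = 4·Σk + 15·n
= 4·45 + 15·9
= 180 + 135 = 315

Σ = 315


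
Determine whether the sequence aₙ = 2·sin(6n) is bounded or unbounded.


For all n, -1 ≤ sin(6n) ≤ 1, so -2 ≤ 2·sin(6n) ≤ 2
Lower bound: -2, Upper bound: 2
The sequence IS bounded

Bounded (-2 ≤ aₙ ≤ 2)


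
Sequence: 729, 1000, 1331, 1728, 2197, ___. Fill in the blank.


Pattern: perfect cubes: n³
Terms: 729, 1000, 1331, 1728, 2197
Next term = 2744

Next term = 2744


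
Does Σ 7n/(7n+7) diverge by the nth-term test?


lim(n→∞) 7n/(7n+7) = 7/7 = 1  (divide numerator and denominator by n)
lim aₙ = 1 ≠ 0 → series DIVERGES

Diverges (lim aₙ = 1 ≠ 0)


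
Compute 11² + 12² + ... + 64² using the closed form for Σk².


Σₖ₌11^64 k² = Σₖ₌₁^64 k² − Σₖ₌₁^10 k²
= 64·65·129/6 − 10·11·21/6
= 89440 − 385 = 89055

Σk² = 89055


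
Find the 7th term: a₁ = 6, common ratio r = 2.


aₙ = a₁·r^(n-1)
= 6×2^6
= 6×64
= 384

a_7 = 384


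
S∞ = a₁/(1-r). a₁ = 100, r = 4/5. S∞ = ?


S∞ = a₁/(1-r) = 100/(1 - 4/5)
= 100/(1/5)
= 500

S∞ = 500


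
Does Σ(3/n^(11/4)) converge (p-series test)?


p-series test: Σ c/n^p converges if p > 1, diverges if p ≤ 1 (constant c > 0 doesn't affect convergence).
p = 11/4
11/4 > 1 → CONVERGES

Converges (p = 11/4 > 1)


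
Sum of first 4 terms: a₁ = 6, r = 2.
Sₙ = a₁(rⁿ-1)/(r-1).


Sₙ = 6×(2^4 - 1)/(2 - 1)
= 6×(16 - 1)/1
= 6×15/1
= 90

S_4 = 90


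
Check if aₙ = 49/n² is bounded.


a₁ = 49, a₂ = 49/4, a₃ = 49/9, ...
0 < aₙ ≤ 49 for all n ≥ 1
The sequence IS bounded

Bounded (0 < aₙ ≤ 49)


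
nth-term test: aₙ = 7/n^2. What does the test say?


lim(n→∞) 7/n^2 = 0
lim aₙ = 0 → nth-term test is INCONCLUSIVE
(Need other tests; this is actually a convergent p-series with p=2 > 1)

Inconclusive (lim aₙ = 0; need another test)


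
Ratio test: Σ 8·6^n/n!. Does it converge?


aₙ = 8·6^n/n!
a_{n+1}/aₙ = 6^(n+1)/(n+1)! × n!/6^n  (constant 8 cancels)
= 6/(n+1)
L = lim(n→∞) 6/(n+1) = 0
L < 1 → series CONVERGES

Converges (ratio test: L = 0 < 1)


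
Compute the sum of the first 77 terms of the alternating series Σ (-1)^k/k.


S = -1 + 1/2 - 1/3 + 1/4 - 1/5 + 1/6 - 1/7 + 1/8 ± ...
= -0.6996
(Full series converges to -ln(2) ≈ -0.6931)

S_77 = -0.6996


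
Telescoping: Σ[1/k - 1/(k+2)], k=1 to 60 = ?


Telescoping with gap 2: two head and two tail terms survive.
= (1 + 1/2) - (1/61 + 1/62)
= 3/2 - 1/61 - 1/62 = 2775/1891

Sum = 2775/1891


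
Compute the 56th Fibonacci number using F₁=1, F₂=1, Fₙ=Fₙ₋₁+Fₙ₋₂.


Fibonacci sequence: 1, 1, 2, 3, 5, 8, 13, 21, 34, 55, 89, ...
F(56) = 225851433717

F(56) = 225851433717


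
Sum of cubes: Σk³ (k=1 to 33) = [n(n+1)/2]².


n(n+1)/2 = 33×34/2 = 561
Σk³ = 561² = 314721

Σk³ = 314721


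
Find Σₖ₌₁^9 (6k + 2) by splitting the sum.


Σ(6k+2) = 6·Σk + 2·n
= 6·45 + 2·9
= 270 + 18 = 288

Σ = 288


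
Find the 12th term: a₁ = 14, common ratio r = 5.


aₙ = a₁·r^(n-1)
= 14×5^11
= 14×48828125
= 683593750

a_12 = 683593750


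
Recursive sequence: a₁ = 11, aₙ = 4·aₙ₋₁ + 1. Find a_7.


Computing step by step:
a_1 = 11
a_2 = 45
a_3 = 181
a_4 = 725
a_5 = 2901
a_6 = 11605
a_7 = 46421


a_7 = 46421


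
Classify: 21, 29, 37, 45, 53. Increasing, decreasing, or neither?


Differences: 8, 8, 8, 8
All differences > 0 → strictly INCREASING

Monotonically increasing


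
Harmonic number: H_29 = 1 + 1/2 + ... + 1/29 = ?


H_29 = 1/1 + 1/2 + 1/3 + ... + 1/29
= 9227046511387/2329089562800
≈ 3.9617

H_29 = 9227046511387/2329089562800 ≈ 3.9617


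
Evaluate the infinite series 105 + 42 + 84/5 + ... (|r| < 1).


S∞ = a₁/(1-r) = 105/(1 - 2/5)
= 105/(3/5)
= 175

S∞ = 175


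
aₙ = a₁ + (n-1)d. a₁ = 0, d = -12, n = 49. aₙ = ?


aₙ = a₁ + (n-1)d
= 0 + (49-1)×-12
= 0 - 576
= -576

a_49 = -576


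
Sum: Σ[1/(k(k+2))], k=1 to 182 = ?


1/(k(k+2)) = (1/2)·(1/k - 1/(k+2)) (partial fractions)
Telescoping: Σ = (1/2)·(1 + 1/2 - 1/183 - 1/184) = 50141/67344

Sum = 50141/67344


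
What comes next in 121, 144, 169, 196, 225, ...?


Pattern: perfect squares: n²
Terms: 121, 144, 169, 196, 225
Next term = 256

Next term = 256


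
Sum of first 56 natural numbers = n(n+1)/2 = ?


n(n+1)/2 = 56×57/2 = 3192/2 = 1596

Σk = 1596


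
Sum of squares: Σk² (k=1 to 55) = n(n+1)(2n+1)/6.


n = 55
n(n+1)(2n+1)/6 = 55×56×111/6
= 341880/6 = 56980

Σk² = 56980


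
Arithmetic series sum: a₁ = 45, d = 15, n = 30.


aₙ = 45 + (30-1)×15 = 480
Sₙ = n(a₁+aₙ)/2 = 30×(45+480)/2
= 30×525/2 = 7875

S_30 = 7875


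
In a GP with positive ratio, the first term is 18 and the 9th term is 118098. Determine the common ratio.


r^(n-1) = aₙ/a₁
r^8 = 118098/18 = 6561
r = 6561^(1/8)
= ±3; taking r > 0 gives r = 3

r = 3


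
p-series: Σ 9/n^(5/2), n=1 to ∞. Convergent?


p-series test: Σ c/n^p converges if p > 1, diverges if p ≤ 1 (constant c > 0 doesn't affect convergence).
p = 5/2
5/2 > 1 → CONVERGES

Converges (p = 5/2 > 1)


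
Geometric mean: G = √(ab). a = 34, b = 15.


GM = √(34×15) = √510 = 22.5832

GM = 22.5832


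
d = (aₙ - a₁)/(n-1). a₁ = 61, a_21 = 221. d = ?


d = (aₙ - a₁)/(n-1)
= (221 - 61)/(21-1)
= 160/20 = 8

d = 8


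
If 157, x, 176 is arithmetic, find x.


AM = (157 + 176)/2 = 333/2 = 166.5

AM = 166.5


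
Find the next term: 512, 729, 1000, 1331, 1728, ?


Pattern: perfect cubes: n³
Terms: 512, 729, 1000, 1331, 1728
Next term = 2197

Next term = 2197


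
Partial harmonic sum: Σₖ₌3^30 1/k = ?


Σₖ₌3^30 1/k = 1/3 + 1/4 + 1/5 + ... + 1/30
= 5811048485947/2329089562800
≈ 2.495

Sum = 5811048485947/2329089562800 ≈ 2.495


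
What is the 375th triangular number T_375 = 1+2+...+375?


n(n+1)/2 = 375×376/2 = 141000/2 = 70500

Σk = 70500


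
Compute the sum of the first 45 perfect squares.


n = 45
n(n+1)(2n+1)/6 = 45×46×91/6
= 188370/6 = 31395

Σk² = 31395


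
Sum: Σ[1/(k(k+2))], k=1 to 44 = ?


1/(k(k+2)) = (1/2)·(1/k - 1/(k+2)) (partial fractions)
Telescoping: Σ = (1/2)·(1 + 1/2 - 1/45 - 1/46) = 1507/2070

Sum = 1507/2070


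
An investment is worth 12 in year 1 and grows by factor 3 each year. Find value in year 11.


aₙ = a₁·r^(n-1)
= 12×3^10
= 12×59049
= 708588

a_11 = 708588


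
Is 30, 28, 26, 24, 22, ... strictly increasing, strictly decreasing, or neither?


Differences: -2, -2, -2, -2
All differences < 0 → strictly DECREASING

Monotonically decreasing


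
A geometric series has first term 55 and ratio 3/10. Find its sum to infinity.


S∞ = a₁/(1-r) = 55/(1 - 3/10)
= 55/(7/10)
= 550/7

S∞ = 550/7


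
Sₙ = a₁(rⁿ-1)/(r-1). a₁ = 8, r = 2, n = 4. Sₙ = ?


Sₙ = 8×(2^4 - 1)/(2 - 1)
= 8×(16 - 1)/1
= 8×15/1
= 120

S_4 = 120


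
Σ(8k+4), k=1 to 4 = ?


Σ(8k+4) = 8·Σk + 4·n
= 8·10 + 4·4
= 80 + 16 = 96

Σ = 96


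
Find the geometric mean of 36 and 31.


GM = √(36×31) = √1116 = 33.4066

GM = 33.4066


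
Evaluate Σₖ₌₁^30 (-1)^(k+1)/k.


S = 1 - 1/2 + 1/3 - 1/4 + 1/5 - 1/6 + 1/7 - 1/8 ± ...
= 0.6768
(Full series converges to +ln(2) ≈ +0.6931)

S_30 = 0.6768


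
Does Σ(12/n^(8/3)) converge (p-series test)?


p-series test: Σ c/n^p converges if p > 1, diverges if p ≤ 1 (constant c > 0 doesn't affect convergence).
p = 8/3
8/3 > 1 → CONVERGES

Converges (p = 8/3 > 1)


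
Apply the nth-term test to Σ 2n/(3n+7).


lim(n→∞) 2n/(3n+7) = 2/3 = 2/3  (divide numerator and denominator by n)
lim aₙ = 2/3 ≠ 0 → series DIVERGES

Diverges (lim aₙ = 2/3 ≠ 0)


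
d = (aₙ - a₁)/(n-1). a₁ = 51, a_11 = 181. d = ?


d = (aₙ - a₁)/(n-1)
= (181 - 51)/(11-1)
= 130/10 = 13

d = 13


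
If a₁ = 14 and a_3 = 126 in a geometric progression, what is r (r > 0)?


r^(n-1) = aₙ/a₁
r^2 = 126/14 = 9
r = 9^(1/2)
= ±3; taking r > 0 gives r = 3

r = 3


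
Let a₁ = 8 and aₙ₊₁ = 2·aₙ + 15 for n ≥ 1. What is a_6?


Computing step by step:
a_1 = 8
a_2 = 31
a_3 = 77
a_4 = 169
a_5 = 353
a_6 = 721


a_6 = 721


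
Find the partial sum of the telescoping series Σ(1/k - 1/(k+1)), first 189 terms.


Telescoping: adjacent terms cancel.
= 1/1 - 1/190
= 1 - 1/190 = 189/190

Sum = 189/190


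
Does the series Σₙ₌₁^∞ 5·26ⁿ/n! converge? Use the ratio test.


aₙ = 5·26^n/n!
a_{n+1}/aₙ = 26^(n+1)/(n+1)! × n!/26^n  (constant 5 cancels)
= 26/(n+1)
L = lim(n→∞) 26/(n+1) = 0
L < 1 → series CONVERGES

Converges (ratio test: L = 0 < 1)


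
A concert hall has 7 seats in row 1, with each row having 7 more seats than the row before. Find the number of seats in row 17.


aₙ = a₁ + (n-1)d
= 7 + (17-1)×7
= 7 + 112
= 119

a_17 = 119


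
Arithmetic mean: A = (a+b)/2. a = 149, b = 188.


AM = (149 + 188)/2 = 337/2 = 168.5

AM = 168.5


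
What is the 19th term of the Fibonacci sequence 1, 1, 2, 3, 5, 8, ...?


Fibonacci sequence: 1, 1, 2, 3, 5, 8, 13, 21, 34, 55, 89, ...
F(19) = 4181

F(19) = 4181


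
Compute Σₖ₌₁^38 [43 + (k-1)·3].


aₙ = 43 + (38-1)×3 = 154
Sₙ = n(a₁+aₙ)/2 = 38×(43+154)/2
= 38×197/2 = 3743

S_38 = 3743


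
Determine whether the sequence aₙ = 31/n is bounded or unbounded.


a₁ = 31, a₂ = 31/2, a₃ = 31/3, ...
0 < aₙ ≤ 31 for all n ≥ 1
Lower bound: 0, Upper bound: 31
The sequence IS bounded

Bounded (0 < aₙ ≤ 31)


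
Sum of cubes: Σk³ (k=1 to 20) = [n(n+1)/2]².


n(n+1)/2 = 20×21/2 = 210
Σk³ = 210² = 44100

Σk³ = 44100


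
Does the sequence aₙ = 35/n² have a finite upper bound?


a₁ = 35, a₂ = 35/4, a₃ = 35/9, ...
0 < aₙ ≤ 35 for all n ≥ 1
The sequence IS bounded

Bounded (0 < aₙ ≤ 35)


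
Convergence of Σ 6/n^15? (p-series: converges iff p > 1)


p-series test: Σ c/n^p converges if p > 1, diverges if p ≤ 1 (constant c > 0 doesn't affect convergence).
p = 15
15 > 1 → CONVERGES

Converges (p = 15 > 1)


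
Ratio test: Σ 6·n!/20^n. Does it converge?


aₙ = 6·n!/20^n
a_{n+1}/aₙ = (n+1)!/20^(n+1) × 20^n/n!  (constant 6 cancels)
= (n+1)/20
L = lim(n→∞) (n+1)/20 = ∞
L > 1 → series DIVERGES

Diverges (ratio test: L = ∞ > 1)


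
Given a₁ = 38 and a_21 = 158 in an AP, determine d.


d = (aₙ - a₁)/(n-1)
= (158 - 38)/(21-1)
= 120/20 = 6

d = 6


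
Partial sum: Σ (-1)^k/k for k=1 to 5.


S = -1 + 1/2 - 1/3 + 1/4 - 1/5
= -0.7833
(Full series converges to -ln(2) ≈ -0.6931)

S_5 = -0.7833


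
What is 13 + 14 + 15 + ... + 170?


Σₖ₌13^170 k = Σₖ₌₁^170 k − Σₖ₌₁^12 k
= 170·171/2 − 12·13/2
= 14535 − 78 = 14457

Σk = 14457


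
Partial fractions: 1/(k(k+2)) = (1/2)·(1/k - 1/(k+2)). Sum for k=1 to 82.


1/(k(k+2)) = (1/2)·(1/k - 1/(k+2)) (partial fractions)
Telescoping: Σ = (1/2)·(1 + 1/2 - 1/83 - 1/84) = 10291/13944

Sum = 10291/13944


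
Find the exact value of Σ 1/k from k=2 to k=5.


Σₖ₌2^5 1/k = 1/2 + 1/3 + 1/4 + 1/5
= 77/60
≈ 1.2833

Sum = 77/60 ≈ 1.2833


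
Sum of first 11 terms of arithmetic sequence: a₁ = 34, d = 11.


aₙ = 34 + (11-1)×11 = 144
Sₙ = n(a₁+aₙ)/2 = 11×(34+144)/2
= 11×178/2 = 979

S_11 = 979


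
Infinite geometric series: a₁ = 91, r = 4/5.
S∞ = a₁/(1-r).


S∞ = a₁/(1-r) = 91/(1 - 4/5)
= 91/(1/5)
= 455

S∞ = 455


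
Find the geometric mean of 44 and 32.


GM = √(44×32) = √1408 = 37.5233

GM = 37.5233


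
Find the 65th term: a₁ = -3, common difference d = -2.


aₙ = a₁ + (n-1)d
= -3 + (65-1)×-2
= -3 - 128
= -131

a_65 = -131


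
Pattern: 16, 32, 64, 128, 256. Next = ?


Pattern: powers of 2: 2ⁿ
Terms: 16, 32, 64, 128, 256
Next term = 512

Next term = 512


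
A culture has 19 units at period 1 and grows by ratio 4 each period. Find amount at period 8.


aₙ = a₁·r^(n-1)
= 19×4^7
= 19×16384
= 311296

a_8 = 311296


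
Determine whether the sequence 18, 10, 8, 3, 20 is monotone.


Differences: -8, -2, -5, 17
Difference at position 4 is +17 (> 0) but position 1 is -8 (< 0) — sequence both rises and falls
→ NOT monotonic

Not monotonic


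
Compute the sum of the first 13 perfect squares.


n = 13
n(n+1)(2n+1)/6 = 13×14×27/6
= 4914/6 = 819

Σk² = 819


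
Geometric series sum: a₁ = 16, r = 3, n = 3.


Sₙ = 16×(3^3 - 1)/(3 - 1)
= 16×(27 - 1)/2
= 16×26/2
= 208

S_3 = 208


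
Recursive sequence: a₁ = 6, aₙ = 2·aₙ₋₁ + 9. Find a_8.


Computing step by step:
a_1 = 6
a_2 = 21
a_3 = 51
a_4 = 111
a_5 = 231
a_6 = 471
a_7 = 951
a_8 = 1911


a_8 = 1911


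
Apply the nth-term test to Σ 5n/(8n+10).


lim(n→∞) 5n/(8n+10) = 5/8 = 5/8  (divide numerator and denominator by n)
lim aₙ = 5/8 ≠ 0 → series DIVERGES

Diverges (lim aₙ = 5/8 ≠ 0)


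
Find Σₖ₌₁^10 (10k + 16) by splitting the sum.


Σ(10k+16) = 10·Σk + 16·n
= 10·55 + 16·10
= 550 + 160 = 710

Σ = 710


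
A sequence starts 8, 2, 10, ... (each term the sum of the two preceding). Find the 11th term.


Computing iteratively: 8, 2, 10, 12, 22, 34, 56, 90, 146, 236, 382
a_11 = 382

a_11 = 382


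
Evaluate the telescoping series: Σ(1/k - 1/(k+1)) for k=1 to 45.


Telescoping: adjacent terms cancel.
= 1/1 - 1/46
= 1 - 1/46 = 45/46

Sum = 45/46


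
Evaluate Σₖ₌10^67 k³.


Σₖ₌10^67 k³ = [67·68/2]² − [9·10/2]²
= 5189284 − 2025 = 5187259

Σk³ = 5187259


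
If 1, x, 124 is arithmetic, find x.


AM = (1 + 124)/2 = 125/2 = 62.5

AM = 62.5


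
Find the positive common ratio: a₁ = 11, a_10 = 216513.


r^(n-1) = aₙ/a₁
r^9 = 216513/11 = 19683
r = 19683^(1/9)
= 3

r = 3


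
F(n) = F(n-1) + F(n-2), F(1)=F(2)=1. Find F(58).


Fibonacci sequence: 1, 1, 2, 3, 5, 8, 13, 21, 34, 55, 89, ...
F(58) = 591286729879

F(58) = 591286729879


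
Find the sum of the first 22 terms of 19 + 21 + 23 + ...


aₙ = 19 + (22-1)×2 = 61
Sₙ = n(a₁+aₙ)/2 = 22×(19+61)/2
= 22×80/2 = 880

S_22 = 880


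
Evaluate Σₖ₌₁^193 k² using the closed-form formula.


n = 193
n(n+1)(2n+1)/6 = 193×194×387/6
= 14490054/6 = 2415009

Σk² = 2415009


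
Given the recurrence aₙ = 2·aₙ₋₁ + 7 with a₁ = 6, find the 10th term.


Computing step by step:
a_1 = 6
a_2 = 19
a_3 = 45
a_4 = 97
a_5 = 201
a_6 = 409
a_7 = 825
a_8 = 1657
a_9 = 3321
a_10 = 6649


a_10 = 6649


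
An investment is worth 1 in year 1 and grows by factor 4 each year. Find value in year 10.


aₙ = a₁·r^(n-1)
= 1×4^9
= 1×262144
= 262144

a_10 = 262144


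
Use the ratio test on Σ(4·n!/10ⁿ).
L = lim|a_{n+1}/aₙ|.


aₙ = 4·n!/10^n
a_{n+1}/aₙ = (n+1)!/10^(n+1) × 10^n/n!  (constant 4 cancels)
= (n+1)/10
L = lim(n→∞) (n+1)/10 = ∞
L > 1 → series DIVERGES

Diverges (ratio test: L = ∞ > 1)


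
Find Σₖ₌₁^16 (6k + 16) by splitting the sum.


Σ(6k+16) = 6·Σk + 16·n
= 6·136 + 16·16
= 816 + 256 = 1072

Σ = 1072


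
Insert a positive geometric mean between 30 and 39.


GM = √(30×39) = √1170 = 34.2053

GM = 34.2053


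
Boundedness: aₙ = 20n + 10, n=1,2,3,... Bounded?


aₙ = 20n + 10 → as n→∞, aₙ→∞
No finite upper bound exists
The sequence is UNBOUNDED

Unbounded (aₙ → ∞ as n → ∞)


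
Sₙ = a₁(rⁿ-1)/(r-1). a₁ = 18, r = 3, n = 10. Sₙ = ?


Sₙ = 18×(3^10 - 1)/(3 - 1)
= 18×(59049 - 1)/2
= 18×59048/2
= 531432

S_10 = 531432


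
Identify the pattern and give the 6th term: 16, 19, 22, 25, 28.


Pattern: arithmetic (d=3)
Terms: 16, 19, 22, 25, 28
Next term = 31

Next term = 31


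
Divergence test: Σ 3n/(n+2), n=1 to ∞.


lim(n→∞) 3n/(n+2) = 3/1 = 3  (divide numerator and denominator by n)
lim aₙ = 3 ≠ 0 → series DIVERGES

Diverges (lim aₙ = 3 ≠ 0)


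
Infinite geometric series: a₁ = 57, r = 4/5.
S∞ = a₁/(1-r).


S∞ = a₁/(1-r) = 57/(1 - 4/5)
= 57/(1/5)
= 285

S∞ = 285


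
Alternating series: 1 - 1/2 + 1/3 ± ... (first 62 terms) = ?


S = 1 - 1/2 + 1/3 - 1/4 + 1/5 - 1/6 + 1/7 - 1/8 ± ...
= 0.6851
(Full series converges to +ln(2) ≈ +0.6931)

S_62 = 0.6851


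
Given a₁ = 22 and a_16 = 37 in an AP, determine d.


d = (aₙ - a₁)/(n-1)
= (37 - 22)/(16-1)
= 15/15 = 1

d = 1


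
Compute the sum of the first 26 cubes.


n(n+1)/2 = 26×27/2 = 351
Σk³ = 351² = 123201

Σk³ = 123201


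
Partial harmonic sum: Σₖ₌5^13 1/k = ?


Σₖ₌5^13 1/k = 1/5 + 1/6 + 1/7 + 1/8 + 1/9 + 1/10 + 1/11 + 1/12 + 1/13
= 395243/360360
≈ 1.0968

Sum = 395243/360360 ≈ 1.0968


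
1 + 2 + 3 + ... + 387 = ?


n(n+1)/2 = 387×388/2 = 150156/2 = 75078

Σk = 75078


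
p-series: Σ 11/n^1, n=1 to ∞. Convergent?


p-series test: Σ c/n^p converges if p > 1, diverges if p ≤ 1 (constant c > 0 doesn't affect convergence).
p = 1
1 ≤ 1 → DIVERGES

Diverges (p = 1 ≤ 1)


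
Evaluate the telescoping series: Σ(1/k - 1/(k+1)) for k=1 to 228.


Telescoping: adjacent terms cancel.
= 1/1 - 1/229
= 1 - 1/229 = 228/229

Sum = 228/229


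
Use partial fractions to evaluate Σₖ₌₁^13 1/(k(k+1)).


1/(k(k+1)) = 1/k - 1/(k+1) (partial fractions)
Telescoping: Σ = 1 - 1/14 = 13/14

Sum = 13/14


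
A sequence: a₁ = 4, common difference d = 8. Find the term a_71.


aₙ = a₁ + (n-1)d
= 4 + (71-1)×8
= 4 + 560
= 564

a_71 = 564


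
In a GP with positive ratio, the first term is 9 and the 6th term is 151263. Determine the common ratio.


r^(n-1) = aₙ/a₁
r^5 = 151263/9 = 16807
r = 16807^(1/5)
= 7

r = 7


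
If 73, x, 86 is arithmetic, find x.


AM = (73 + 86)/2 = 159/2 = 79.5

AM = 79.5


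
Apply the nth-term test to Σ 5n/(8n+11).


lim(n→∞) 5n/(8n+11) = 5/8 = 5/8  (divide numerator and denominator by n)
lim aₙ = 5/8 ≠ 0 → series DIVERGES

Diverges (lim aₙ = 5/8 ≠ 0)


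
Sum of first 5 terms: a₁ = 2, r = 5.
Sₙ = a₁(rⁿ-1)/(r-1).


Sₙ = 2×(5^5 - 1)/(5 - 1)
= 2×(3125 - 1)/4
= 2×3124/4
= 1562

S_5 = 1562


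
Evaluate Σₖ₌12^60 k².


Σₖ₌12^60 k² = Σₖ₌₁^60 k² − Σₖ₌₁^11 k²
= 60·61·121/6 − 11·12·23/6
= 73810 − 506 = 73304

Σk² = 73304


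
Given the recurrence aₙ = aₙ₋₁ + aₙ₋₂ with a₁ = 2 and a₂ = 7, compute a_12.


Computing iteratively: 2, 7, 9, 16, 25, 41, 66, 107, 173, 280, 453, 733
a_12 = 733

a_12 = 733


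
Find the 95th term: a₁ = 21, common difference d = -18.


aₙ = a₁ + (n-1)d
= 21 + (95-1)×-18
= 21 - 1692
= -1671

a_95 = -1671


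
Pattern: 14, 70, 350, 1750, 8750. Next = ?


Pattern: geometric (r=5)
Terms: 14, 70, 350, 1750, 8750
Next term = 43750

Next term = 43750


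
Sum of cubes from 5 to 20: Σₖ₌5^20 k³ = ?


Σₖ₌5^20 k³ = [20·21/2]² − [4·5/2]²
= 44100 − 100 = 44000

Σk³ = 44000


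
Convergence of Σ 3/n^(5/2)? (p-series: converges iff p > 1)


p-series test: Σ c/n^p converges if p > 1, diverges if p ≤ 1 (constant c > 0 doesn't affect convergence).
p = 5/2
5/2 > 1 → CONVERGES

Converges (p = 5/2 > 1)


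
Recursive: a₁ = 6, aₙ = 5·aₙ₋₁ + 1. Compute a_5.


Computing step by step:
a_1 = 6
a_2 = 31
a_3 = 156
a_4 = 781
a_5 = 3906


a_5 = 3906


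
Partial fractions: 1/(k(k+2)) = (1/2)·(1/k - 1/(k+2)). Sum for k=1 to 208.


1/(k(k+2)) = (1/2)·(1/k - 1/(k+2)) (partial fractions)
Telescoping: Σ = (1/2)·(1 + 1/2 - 1/209 - 1/210) = 16354/21945

Sum = 16354/21945


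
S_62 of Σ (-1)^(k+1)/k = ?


S = 1 - 1/2 + 1/3 - 1/4 + 1/5 - 1/6 + 1/7 - 1/8 ± ...
= 0.6851
(Full series converges to +ln(2) ≈ +0.6931)

S_62 = 0.6851


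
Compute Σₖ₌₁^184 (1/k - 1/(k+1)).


Telescoping: adjacent terms cancel.
= 1/1 - 1/185
= 1 - 1/185 = 184/185

Sum = 184/185


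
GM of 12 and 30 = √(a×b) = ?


GM = √(12×30) = √360 = 18.9737

GM = 18.9737


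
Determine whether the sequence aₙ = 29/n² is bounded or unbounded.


a₁ = 29, a₂ = 29/4, a₃ = 29/9, ...
0 < aₙ ≤ 29 for all n ≥ 1
The sequence IS bounded

Bounded (0 < aₙ ≤ 29)


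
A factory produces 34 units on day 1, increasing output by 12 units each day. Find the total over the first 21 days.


aₙ = 34 + (21-1)×12 = 274
Sₙ = n(a₁+aₙ)/2 = 21×(34+274)/2
= 21×308/2 = 3234

S_21 = 3234


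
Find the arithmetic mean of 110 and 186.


AM = (110 + 186)/2 = 296/2 = 148

AM = 148


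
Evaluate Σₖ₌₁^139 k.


n(n+1)/2 = 139×140/2 = 19460/2 = 9730

Σk = 9730


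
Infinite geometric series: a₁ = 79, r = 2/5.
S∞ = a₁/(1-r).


S∞ = a₁/(1-r) = 79/(1 - 2/5)
= 79/(3/5)
= 395/3

S∞ = 395/3


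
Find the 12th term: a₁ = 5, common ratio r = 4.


aₙ = a₁·r^(n-1)
= 5×4^11
= 5×4194304
= 20971520

a_12 = 20971520


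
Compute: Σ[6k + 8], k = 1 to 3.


Σ(6k+8) = 6·Σk + 8·n
= 6·6 + 8·3
= 36 + 24 = 60

Σ = 60


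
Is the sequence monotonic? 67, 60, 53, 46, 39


Differences: -7, -7, -7, -7
All differences < 0 → strictly DECREASING

Monotonically decreasing


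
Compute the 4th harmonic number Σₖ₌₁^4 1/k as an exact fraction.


H_4 = 1/1 + 1/2 + 1/3 + 1/4
= 25/12
≈ 2.0833

H_4 = 25/12 ≈ 2.0833


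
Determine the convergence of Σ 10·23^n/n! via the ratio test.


aₙ = 10·23^n/n!
a_{n+1}/aₙ = 23^(n+1)/(n+1)! × n!/23^n  (constant 10 cancels)
= 23/(n+1)
L = lim(n→∞) 23/(n+1) = 0
L < 1 → series CONVERGES

Converges (ratio test: L = 0 < 1)


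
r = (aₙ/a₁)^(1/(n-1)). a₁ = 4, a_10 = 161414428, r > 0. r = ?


r^(n-1) = aₙ/a₁
r^9 = 161414428/4 = 40353607
r = 40353607^(1/9)
= 7

r = 7


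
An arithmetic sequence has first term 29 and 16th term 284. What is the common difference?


d = (aₙ - a₁)/(n-1)
= (284 - 29)/(16-1)
= 255/15 = 17

d = 17


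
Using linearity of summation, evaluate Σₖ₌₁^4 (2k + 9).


Σ(2k+9) = 2·Σk + 9·n
= 2·10 + 9·4
= 20 + 36 = 56

Σ = 56


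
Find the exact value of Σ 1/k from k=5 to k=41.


Σₖ₌5^41 1/k = 1/5 + 1/6 + 1/7 + ... + 1/41
= 44202362371332533/19914562703599200
≈ 2.2196

Sum = 44202362371332533/19914562703599200 ≈ 2.2196


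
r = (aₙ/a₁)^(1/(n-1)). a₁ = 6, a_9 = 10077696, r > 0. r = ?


r^(n-1) = aₙ/a₁
r^8 = 10077696/6 = 1679616
r = 1679616^(1/8)
= ±6; taking r > 0 gives r = 6

r = 6


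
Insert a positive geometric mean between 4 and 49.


GM = √(4×49) = √196 = 14

GM = 14


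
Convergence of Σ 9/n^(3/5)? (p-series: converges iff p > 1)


p-series test: Σ c/n^p converges if p > 1, diverges if p ≤ 1 (constant c > 0 doesn't affect convergence).
p = 3/5
3/5 ≤ 1 → DIVERGES

Diverges (p = 3/5 ≤ 1)


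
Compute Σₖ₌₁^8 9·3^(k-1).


Sₙ = 9×(3^8 - 1)/(3 - 1)
= 9×(6561 - 1)/2
= 9×6560/2
= 29520

S_8 = 29520


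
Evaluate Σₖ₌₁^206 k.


n(n+1)/2 = 206×207/2 = 42642/2 = 21321

Σk = 21321


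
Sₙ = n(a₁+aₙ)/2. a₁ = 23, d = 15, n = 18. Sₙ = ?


aₙ = 23 + (18-1)×15 = 278
Sₙ = n(a₁+aₙ)/2 = 18×(23+278)/2
= 18×301/2 = 2709

S_18 = 2709


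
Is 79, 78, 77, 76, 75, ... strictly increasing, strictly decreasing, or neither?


Differences: -1, -1, -1, -1
All differences < 0 → strictly DECREASING

Monotonically decreasing


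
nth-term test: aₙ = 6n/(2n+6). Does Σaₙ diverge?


lim(n→∞) 6n/(2n+6) = 6/2 = 3  (divide numerator and denominator by n)
lim aₙ = 3 ≠ 0 → series DIVERGES

Diverges (lim aₙ = 3 ≠ 0)


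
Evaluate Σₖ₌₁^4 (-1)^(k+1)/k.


S = 1 - 1/2 + 1/3 - 1/4
= 0.5833
(Full series converges to +ln(2) ≈ +0.6931)

S_4 = 0.5833


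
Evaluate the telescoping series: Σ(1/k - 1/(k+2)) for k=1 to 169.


Telescoping with gap 2: two head and two tail terms survive.
= (1 + 1/2) - (1/170 + 1/171)
= 3/2 - 1/170 - 1/171 = 21632/14535

Sum = 21632/14535


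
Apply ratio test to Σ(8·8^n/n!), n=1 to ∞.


aₙ = 8·8^n/n!
a_{n+1}/aₙ = 8^(n+1)/(n+1)! × n!/8^n  (constant 8 cancels)
= 8/(n+1)
L = lim(n→∞) 8/(n+1) = 0
L < 1 → series CONVERGES

Converges (ratio test: L = 0 < 1)


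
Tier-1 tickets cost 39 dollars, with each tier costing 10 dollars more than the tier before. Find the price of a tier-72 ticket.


aₙ = a₁ + (n-1)d
= 39 + (72-1)×10
= 39 + 710
= 749

a_72 = 749


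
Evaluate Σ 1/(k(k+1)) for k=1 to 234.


1/(k(k+1)) = 1/k - 1/(k+1) (partial fractions)
Telescoping: Σ = 1 - 1/235 = 234/235

Sum = 234/235


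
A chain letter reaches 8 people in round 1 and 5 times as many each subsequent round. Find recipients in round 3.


aₙ = a₁·r^(n-1)
= 8×5^2
= 8×25
= 200

a_3 = 200


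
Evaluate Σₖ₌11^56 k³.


Σₖ₌11^56 k³ = [56·57/2]² − [10·11/2]²
= 2547216 − 3025 = 2544191

Σk³ = 2544191


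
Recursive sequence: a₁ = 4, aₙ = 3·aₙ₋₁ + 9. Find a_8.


Computing step by step:
a_1 = 4
a_2 = 21
a_3 = 72
a_4 = 225
a_5 = 684
a_6 = 2061
a_7 = 6192
a_8 = 18585


a_8 = 18585


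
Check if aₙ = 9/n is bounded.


a₁ = 9, a₂ = 9/2, a₃ = 9/3, ...
0 < aₙ ≤ 9 for all n ≥ 1
Lower bound: 0, Upper bound: 9
The sequence IS bounded

Bounded (0 < aₙ ≤ 9)


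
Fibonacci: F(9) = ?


Fibonacci sequence: 1, 1, 2, 3, 5, 8, 13, 21, 34
F(9) = 34

F(9) = 34


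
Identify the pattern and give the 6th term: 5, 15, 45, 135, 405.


Pattern: geometric (r=3)
Terms: 5, 15, 45, 135, 405
Next term = 1215

Next term = 1215


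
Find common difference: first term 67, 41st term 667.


d = (aₙ - a₁)/(n-1)
= (667 - 67)/(41-1)
= 600/40 = 15

d = 15


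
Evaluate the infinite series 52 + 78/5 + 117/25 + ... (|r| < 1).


S∞ = a₁/(1-r) = 52/(1 - 3/10)
= 52/(7/10)
= 520/7

S∞ = 520/7


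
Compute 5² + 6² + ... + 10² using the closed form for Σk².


Σₖ₌5^10 k² = Σₖ₌₁^10 k² − Σₖ₌₁^4 k²
= 10·11·21/6 − 4·5·9/6
= 385 − 30 = 355

Σk² = 355


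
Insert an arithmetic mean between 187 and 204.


AM = (187 + 204)/2 = 391/2 = 195.5

AM = 195.5


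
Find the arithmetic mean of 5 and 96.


AM = (5 + 96)/2 = 101/2 = 50.5

AM = 50.5


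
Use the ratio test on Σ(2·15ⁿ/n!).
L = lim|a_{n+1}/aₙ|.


aₙ = 2·15^n/n!
a_{n+1}/aₙ = 15^(n+1)/(n+1)! × n!/15^n  (constant 2 cancels)
= 15/(n+1)
L = lim(n→∞) 15/(n+1) = 0
L < 1 → series CONVERGES

Converges (ratio test: L = 0 < 1)


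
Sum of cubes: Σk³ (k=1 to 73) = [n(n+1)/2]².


n(n+1)/2 = 73×74/2 = 2701
Σk³ = 2701² = 7295401

Σk³ = 7295401


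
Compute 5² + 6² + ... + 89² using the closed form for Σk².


Σₖ₌5^89 k² = Σₖ₌₁^89 k² − Σₖ₌₁^4 k²
= 89·90·179/6 − 4·5·9/6
= 238965 − 30 = 238935

Σk² = 238935


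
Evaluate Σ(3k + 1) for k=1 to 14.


Σ(3k+1) = 3·Σk + 1·n
= 3·105 + 1·14
= 315 + 14 = 329

Σ = 329


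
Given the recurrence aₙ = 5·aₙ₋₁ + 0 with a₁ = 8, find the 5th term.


Computing step by step:
a_1 = 8
a_2 = 40
a_3 = 200
a_4 = 1000
a_5 = 5000


a_5 = 5000


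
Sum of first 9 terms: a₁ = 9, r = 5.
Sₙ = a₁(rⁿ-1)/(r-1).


Sₙ = 9×(5^9 - 1)/(5 - 1)
= 9×(1953125 - 1)/4
= 9×1953124/4
= 4394529

S_9 = 4394529


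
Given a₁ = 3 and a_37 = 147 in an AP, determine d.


d = (aₙ - a₁)/(n-1)
= (147 - 3)/(37-1)
= 144/36 = 4

d = 4


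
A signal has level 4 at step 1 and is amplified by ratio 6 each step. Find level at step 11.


aₙ = a₁·r^(n-1)
= 4×6^10
= 4×60466176
= 241864704

a_11 = 241864704


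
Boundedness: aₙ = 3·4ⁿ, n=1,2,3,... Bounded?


aₙ = 3·4ⁿ → as n→∞, aₙ→∞ (since base 4 > 1)
No finite upper bound exists
The sequence is UNBOUNDED

Unbounded (aₙ → ∞ as n → ∞)


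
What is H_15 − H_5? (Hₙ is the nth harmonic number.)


Σₖ₌6^15 1/k = 1/6 + 1/7 + 1/8 + 1/9 + 1/10 + 1/11 + 1/12 + 1/13 + 1/14 + 1/15
= 74587/72072
≈ 1.0349

Sum = 74587/72072 ≈ 1.0349


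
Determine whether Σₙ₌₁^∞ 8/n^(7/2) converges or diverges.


p-series test: Σ c/n^p converges if p > 1, diverges if p ≤ 1 (constant c > 0 doesn't affect convergence).
p = 7/2
7/2 > 1 → CONVERGES

Converges (p = 7/2 > 1)


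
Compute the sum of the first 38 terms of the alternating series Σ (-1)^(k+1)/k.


S = 1 - 1/2 + 1/3 - 1/4 + 1/5 - 1/6 + 1/7 - 1/8 ± ...
= 0.6802
(Full series converges to +ln(2) ≈ +0.6931)

S_38 = 0.6802


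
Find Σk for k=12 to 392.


Σₖ₌12^392 k = Σₖ₌₁^392 k − Σₖ₌₁^11 k
= 392·393/2 − 11·12/2
= 77028 − 66 = 76962

Σk = 76962


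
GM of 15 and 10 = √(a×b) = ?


GM = √(15×10) = √150 = 12.2474

GM = 12.2474


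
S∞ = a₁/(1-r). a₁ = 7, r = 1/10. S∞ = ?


S∞ = a₁/(1-r) = 7/(1 - 1/10)
= 7/(9/10)
= 70/9

S∞ = 70/9


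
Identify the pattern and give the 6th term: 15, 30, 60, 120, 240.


Pattern: geometric (r=2)
Terms: 15, 30, 60, 120, 240
Next term = 480

Next term = 480


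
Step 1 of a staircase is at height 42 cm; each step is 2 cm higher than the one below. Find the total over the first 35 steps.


aₙ = 42 + (35-1)×2 = 110
Sₙ = n(a₁+aₙ)/2 = 35×(42+110)/2
= 35×152/2 = 2660

S_35 = 2660


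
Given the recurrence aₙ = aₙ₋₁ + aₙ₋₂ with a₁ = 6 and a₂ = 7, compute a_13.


Computing iteratively: 6, 7, 13, 20, 33, 53, 86, 139, 225, 364, 589, 953, ...
a_13 = 1542

a_13 = 1542


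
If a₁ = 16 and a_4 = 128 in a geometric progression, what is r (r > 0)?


r^(n-1) = aₙ/a₁
r^3 = 128/16 = 8
r = 8^(1/3)
= 2

r = 2


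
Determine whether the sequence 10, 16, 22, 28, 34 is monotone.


Differences: 6, 6, 6, 6
All differences > 0 → strictly INCREASING

Monotonically increasing


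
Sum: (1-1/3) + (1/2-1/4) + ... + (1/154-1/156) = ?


Telescoping with gap 2: two head and two tail terms survive.
= (1 + 1/2) - (1/155 + 1/156)
= 3/2 - 1/155 - 1/156 = 35959/24180

Sum = 35959/24180
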